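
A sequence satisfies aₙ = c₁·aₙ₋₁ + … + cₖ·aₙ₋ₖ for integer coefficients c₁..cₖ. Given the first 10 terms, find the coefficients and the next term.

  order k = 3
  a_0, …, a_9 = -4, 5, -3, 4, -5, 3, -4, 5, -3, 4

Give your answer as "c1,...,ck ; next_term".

0,0,-1 ; -5

  a_3 = 0·-3 + 0·5 + -1·-4 = 4
  a_4 = 0·4 + 0·-3 + -1·5 = -5
  a_5 = 0·-5 + 0·4 + -1·-3 = 3
  a_6 = 0·3 + 0·-5 + -1·4 = -4
  a_7 = 0·-4 + 0·3 + -1·-5 = 5
  a_8 = 0·5 + 0·-4 + -1·3 = -3
  a_9 = 0·-3 + 0·5 + -1·-4 = 4
  a_10 = 0·4 + 0·-3 + -1·5 = -5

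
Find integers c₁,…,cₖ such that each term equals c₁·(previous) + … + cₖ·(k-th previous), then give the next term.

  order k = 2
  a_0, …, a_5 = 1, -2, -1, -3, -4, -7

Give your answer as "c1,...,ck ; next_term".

1,1 ; -11

  a_2 = 1·-2 + 1·1 = -1
  a_3 = 1·-1 + 1·-2 = -3
  a_4 = 1·-3 + 1·-1 = -4
  a_5 = 1·-4 + 1·-3 = -7
  a_6 = 1·-7 + 1·-4 = -11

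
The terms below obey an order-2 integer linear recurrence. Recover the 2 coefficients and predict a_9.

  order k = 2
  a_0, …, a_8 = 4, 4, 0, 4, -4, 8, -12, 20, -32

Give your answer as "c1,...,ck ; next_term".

  a_2 = -1·4 + 1·4 = 0
  a_3 = -1·0 + 1·4 = 4
  a_4 = -1·4 + 1·0 = -4
  a_5 = -1·-4 + 1·4 = 8
  a_6 = -1·8 + 1·-4 = -12
  a_7 = -1·-12 + 1·8 = 20
  a_8 = -1·20 + 1·-12 = -32
  a_9 = -1·-32 + 1·20 = 52

-1,1 ; 52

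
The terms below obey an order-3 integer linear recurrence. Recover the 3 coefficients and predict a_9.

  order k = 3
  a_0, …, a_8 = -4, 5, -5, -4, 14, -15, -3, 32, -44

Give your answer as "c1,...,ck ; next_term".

-1,-1,1 ; 9

  a_3 = -1·-5 + -1·5 + 1·-4 = -4
  a_4 = -1·-4 + -1·-5 + 1·5 = 14
  a_5 = -1·14 + -1·-4 + 1·-5 = -15
  a_6 = -1·-15 + -1·14 + 1·-4 = -3
  a_7 = -1·-3 + -1·-15 + 1·14 = 32
  a_8 = -1·32 + -1·-3 + 1·-15 = -44
  a_9 = -1·-44 + -1·32 + 1·-3 = 9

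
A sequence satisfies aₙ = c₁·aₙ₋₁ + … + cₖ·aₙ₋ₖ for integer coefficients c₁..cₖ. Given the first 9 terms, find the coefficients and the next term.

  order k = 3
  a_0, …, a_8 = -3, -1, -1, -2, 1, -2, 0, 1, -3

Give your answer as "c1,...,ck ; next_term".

  a_3 = -1·-1 + 0·-1 + 1·-3 = -2
  a_4 = -1·-2 + 0·-1 + 1·-1 = 1
  a_5 = -1·1 + 0·-2 + 1·-1 = -2
  a_6 = -1·-2 + 0·1 + 1·-2 = 0
  a_7 = -1·0 + 0·-2 + 1·1 = 1
  a_8 = -1·1 + 0·0 + 1·-2 = -3
  a_9 = -1·-3 + 0·1 + 1·0 = 3

-1,0,1 ; 3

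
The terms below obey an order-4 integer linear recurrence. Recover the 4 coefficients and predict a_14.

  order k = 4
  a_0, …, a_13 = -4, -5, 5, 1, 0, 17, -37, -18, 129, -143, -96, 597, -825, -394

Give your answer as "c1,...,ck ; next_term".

-1,-3,0,-4 ; 3253

  a_4 = -1·1 + -3·5 + 0·-5 + -4·-4 = 0
  a_5 = -1·0 + -3·1 + 0·5 + -4·-5 = 17
  a_6 = -1·17 + -3·0 + 0·1 + -4·5 = -37
  a_7 = -1·-37 + -3·17 + 0·0 + -4·1 = -18
  a_8 = -1·-18 + -3·-37 + 0·17 + -4·0 = 129
  a_9 = -1·129 + -3·-18 + 0·-37 + -4·17 = -143
  a_10 = -1·-143 + -3·129 + 0·-18 + -4·-37 = -96
  a_11 = -1·-96 + -3·-143 + 0·129 + -4·-18 = 597
  a_12 = -1·597 + -3·-96 + 0·-143 + -4·129 = -825
  a_13 = -1·-825 + -3·597 + 0·-96 + -4·-143 = -394
  a_14 = -1·-394 + -3·-825 + 0·597 + -4·-96 = 3253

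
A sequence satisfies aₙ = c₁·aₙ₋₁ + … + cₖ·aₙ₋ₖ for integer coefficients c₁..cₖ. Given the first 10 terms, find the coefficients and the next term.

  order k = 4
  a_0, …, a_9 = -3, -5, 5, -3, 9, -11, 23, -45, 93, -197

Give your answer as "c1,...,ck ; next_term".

-2,1,1,-1 ; 419

  a_4 = -2·-3 + 1·5 + 1·-5 + -1·-3 = 9
  a_5 = -2·9 + 1·-3 + 1·5 + -1·-5 = -11
  a_6 = -2·-11 + 1·9 + 1·-3 + -1·5 = 23
  a_7 = -2·23 + 1·-11 + 1·9 + -1·-3 = -45
  a_8 = -2·-45 + 1·23 + 1·-11 + -1·9 = 93
  a_9 = -2·93 + 1·-45 + 1·23 + -1·-11 = -197
  a_10 = -2·-197 + 1·93 + 1·-45 + -1·23 = 419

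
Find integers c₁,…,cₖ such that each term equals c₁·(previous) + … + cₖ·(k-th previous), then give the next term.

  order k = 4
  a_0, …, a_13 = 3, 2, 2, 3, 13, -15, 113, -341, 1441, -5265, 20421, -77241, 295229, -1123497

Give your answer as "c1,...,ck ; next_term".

  a_4 = -3·3 + 4·2 + 4·2 + 2·3 = 13
  a_5 = -3·13 + 4·3 + 4·2 + 2·2 = -15
  a_6 = -3·-15 + 4·13 + 4·3 + 2·2 = 113
  a_7 = -3·113 + 4·-15 + 4·13 + 2·3 = -341
  a_8 = -3·-341 + 4·113 + 4·-15 + 2·13 = 1441
  a_9 = -3·1441 + 4·-341 + 4·113 + 2·-15 = -5265
  a_10 = -3·-5265 + 4·1441 + 4·-341 + 2·113 = 20421
  a_11 = -3·20421 + 4·-5265 + 4·1441 + 2·-341 = -77241
  a_12 = -3·-77241 + 4·20421 + 4·-5265 + 2·1441 = 295229
  a_13 = -3·295229 + 4·-77241 + 4·20421 + 2·-5265 = -1123497
  a_14 = -3·-1123497 + 4·295229 + 4·-77241 + 2·20421 = 4283285

-3,4,4,2 ; 4283285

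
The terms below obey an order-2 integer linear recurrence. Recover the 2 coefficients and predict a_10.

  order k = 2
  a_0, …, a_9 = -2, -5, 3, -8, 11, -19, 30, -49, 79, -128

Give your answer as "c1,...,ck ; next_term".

  a_2 = -1·-5 + 1·-2 = 3
  a_3 = -1·3 + 1·-5 = -8
  a_4 = -1·-8 + 1·3 = 11
  a_5 = -1·11 + 1·-8 = -19
  a_6 = -1·-19 + 1·11 = 30
  a_7 = -1·30 + 1·-19 = -49
  a_8 = -1·-49 + 1·30 = 79
  a_9 = -1·79 + 1·-49 = -128
  a_10 = -1·-128 + 1·79 = 207

-1,1 ; 207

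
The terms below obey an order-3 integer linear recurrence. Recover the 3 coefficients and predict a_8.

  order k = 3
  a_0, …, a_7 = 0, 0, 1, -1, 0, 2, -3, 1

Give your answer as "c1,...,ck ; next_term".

  a_3 = -1·1 + -1·0 + 1·0 = -1
  a_4 = -1·-1 + -1·1 + 1·0 = 0
  a_5 = -1·0 + -1·-1 + 1·1 = 2
  a_6 = -1·2 + -1·0 + 1·-1 = -3
  a_7 = -1·-3 + -1·2 + 1·0 = 1
  a_8 = -1·1 + -1·-3 + 1·2 = 4

-1,-1,1 ; 4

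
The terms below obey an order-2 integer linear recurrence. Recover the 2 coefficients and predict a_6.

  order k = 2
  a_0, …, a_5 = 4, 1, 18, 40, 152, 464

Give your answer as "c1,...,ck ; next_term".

  a_2 = 2·1 + 4·4 = 18
  a_3 = 2·18 + 4·1 = 40
  a_4 = 2·40 + 4·18 = 152
  a_5 = 2·152 + 4·40 = 464
  a_6 = 2·464 + 4·152 = 1536

2,4 ; 1536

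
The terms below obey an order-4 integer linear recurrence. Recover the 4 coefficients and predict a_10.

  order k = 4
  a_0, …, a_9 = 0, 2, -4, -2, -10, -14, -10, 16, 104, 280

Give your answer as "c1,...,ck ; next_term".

2,0,-3,-3 ; 542

  a_4 = 2·-2 + 0·-4 + -3·2 + -3·0 = -10
  a_5 = 2·-10 + 0·-2 + -3·-4 + -3·2 = -14
  a_6 = 2·-14 + 0·-10 + -3·-2 + -3·-4 = -10
  a_7 = 2·-10 + 0·-14 + -3·-10 + -3·-2 = 16
  a_8 = 2·16 + 0·-10 + -3·-14 + -3·-10 = 104
  a_9 = 2·104 + 0·16 + -3·-10 + -3·-14 = 280
  a_10 = 2·280 + 0·104 + -3·16 + -3·-10 = 542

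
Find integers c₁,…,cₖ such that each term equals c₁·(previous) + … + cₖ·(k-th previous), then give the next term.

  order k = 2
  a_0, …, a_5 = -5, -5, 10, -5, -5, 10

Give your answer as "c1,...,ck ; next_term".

-1,-1 ; -5

  a_2 = -1·-5 + -1·-5 = 10
  a_3 = -1·10 + -1·-5 = -5
  a_4 = -1·-5 + -1·10 = -5
  a_5 = -1·-5 + -1·-5 = 10
  a_6 = -1·10 + -1·-5 = -5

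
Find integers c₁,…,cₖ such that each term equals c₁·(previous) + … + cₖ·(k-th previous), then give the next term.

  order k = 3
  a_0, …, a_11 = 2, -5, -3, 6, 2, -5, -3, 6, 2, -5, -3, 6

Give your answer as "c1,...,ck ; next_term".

  a_3 = -1·-3 + -1·-5 + -1·2 = 6
  a_4 = -1·6 + -1·-3 + -1·-5 = 2
  a_5 = -1·2 + -1·6 + -1·-3 = -5
  a_6 = -1·-5 + -1·2 + -1·6 = -3
  a_7 = -1·-3 + -1·-5 + -1·2 = 6
  a_8 = -1·6 + -1·-3 + -1·-5 = 2
  a_9 = -1·2 + -1·6 + -1·-3 = -5
  a_10 = -1·-5 + -1·2 + -1·6 = -3
  a_11 = -1·-3 + -1·-5 + -1·2 = 6
  a_12 = -1·6 + -1·-3 + -1·-5 = 2

-1,-1,-1 ; 2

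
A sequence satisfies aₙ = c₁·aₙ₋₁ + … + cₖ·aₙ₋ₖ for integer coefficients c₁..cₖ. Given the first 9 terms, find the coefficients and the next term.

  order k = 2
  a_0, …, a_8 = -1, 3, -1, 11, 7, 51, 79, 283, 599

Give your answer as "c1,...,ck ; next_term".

  a_2 = 1·3 + 4·-1 = -1
  a_3 = 1·-1 + 4·3 = 11
  a_4 = 1·11 + 4·-1 = 7
  a_5 = 1·7 + 4·11 = 51
  a_6 = 1·51 + 4·7 = 79
  a_7 = 1·79 + 4·51 = 283
  a_8 = 1·283 + 4·79 = 599
  a_9 = 1·599 + 4·283 = 1731

1,4 ; 1731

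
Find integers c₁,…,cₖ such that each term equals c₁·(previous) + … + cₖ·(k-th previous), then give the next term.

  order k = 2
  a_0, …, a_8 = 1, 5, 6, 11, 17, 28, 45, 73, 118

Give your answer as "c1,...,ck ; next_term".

1,1 ; 191

  a_2 = 1·5 + 1·1 = 6
  a_3 = 1·6 + 1·5 = 11
  a_4 = 1·11 + 1·6 = 17
  a_5 = 1·17 + 1·11 = 28
  a_6 = 1·28 + 1·17 = 45
  a_7 = 1·45 + 1·28 = 73
  a_8 = 1·73 + 1·45 = 118
  a_9 = 1·118 + 1·73 = 191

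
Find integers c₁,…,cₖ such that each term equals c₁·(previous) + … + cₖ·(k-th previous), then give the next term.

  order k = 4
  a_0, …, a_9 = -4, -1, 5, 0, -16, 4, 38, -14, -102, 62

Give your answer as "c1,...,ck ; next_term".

  a_4 = -1·0 + -2·5 + -2·-1 + 2·-4 = -16
  a_5 = -1·-16 + -2·0 + -2·5 + 2·-1 = 4
  a_6 = -1·4 + -2·-16 + -2·0 + 2·5 = 38
  a_7 = -1·38 + -2·4 + -2·-16 + 2·0 = -14
  a_8 = -1·-14 + -2·38 + -2·4 + 2·-16 = -102
  a_9 = -1·-102 + -2·-14 + -2·38 + 2·4 = 62
  a_10 = -1·62 + -2·-102 + -2·-14 + 2·38 = 246

-1,-2,-2,2 ; 246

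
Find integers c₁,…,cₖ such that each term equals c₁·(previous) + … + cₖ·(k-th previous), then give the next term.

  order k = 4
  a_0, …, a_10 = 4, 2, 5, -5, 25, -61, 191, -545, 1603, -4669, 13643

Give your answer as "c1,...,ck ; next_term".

-1,4,-4,2 ; -39821

  a_4 = -1·-5 + 4·5 + -4·2 + 2·4 = 25
  a_5 = -1·25 + 4·-5 + -4·5 + 2·2 = -61
  a_6 = -1·-61 + 4·25 + -4·-5 + 2·5 = 191
  a_7 = -1·191 + 4·-61 + -4·25 + 2·-5 = -545
  a_8 = -1·-545 + 4·191 + -4·-61 + 2·25 = 1603
  a_9 = -1·1603 + 4·-545 + -4·191 + 2·-61 = -4669
  a_10 = -1·-4669 + 4·1603 + -4·-545 + 2·191 = 13643
  a_11 = -1·13643 + 4·-4669 + -4·1603 + 2·-545 = -39821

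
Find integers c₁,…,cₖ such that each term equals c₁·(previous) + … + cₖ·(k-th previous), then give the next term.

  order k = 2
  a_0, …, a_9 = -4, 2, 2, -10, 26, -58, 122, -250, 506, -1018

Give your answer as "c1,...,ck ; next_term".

-3,-2 ; 2042

  a_2 = -3·2 + -2·-4 = 2
  a_3 = -3·2 + -2·2 = -10
  a_4 = -3·-10 + -2·2 = 26
  a_5 = -3·26 + -2·-10 = -58
  a_6 = -3·-58 + -2·26 = 122
  a_7 = -3·122 + -2·-58 = -250
  a_8 = -3·-250 + -2·122 = 506
  a_9 = -3·506 + -2·-250 = -1018
  a_10 = -3·-1018 + -2·506 = 2042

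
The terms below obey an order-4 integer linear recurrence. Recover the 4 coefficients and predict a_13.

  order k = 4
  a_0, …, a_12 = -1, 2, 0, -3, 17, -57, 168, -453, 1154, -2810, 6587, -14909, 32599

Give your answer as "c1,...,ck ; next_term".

-4,-3,3,1 ; -68718

  a_4 = -4·-3 + -3·0 + 3·2 + 1·-1 = 17
  a_5 = -4·17 + -3·-3 + 3·0 + 1·2 = -57
  a_6 = -4·-57 + -3·17 + 3·-3 + 1·0 = 168
  a_7 = -4·168 + -3·-57 + 3·17 + 1·-3 = -453
  a_8 = -4·-453 + -3·168 + 3·-57 + 1·17 = 1154
  a_9 = -4·1154 + -3·-453 + 3·168 + 1·-57 = -2810
  a_10 = -4·-2810 + -3·1154 + 3·-453 + 1·168 = 6587
  a_11 = -4·6587 + -3·-2810 + 3·1154 + 1·-453 = -14909
  a_12 = -4·-14909 + -3·6587 + 3·-2810 + 1·1154 = 32599
  a_13 = -4·32599 + -3·-14909 + 3·6587 + 1·-2810 = -68718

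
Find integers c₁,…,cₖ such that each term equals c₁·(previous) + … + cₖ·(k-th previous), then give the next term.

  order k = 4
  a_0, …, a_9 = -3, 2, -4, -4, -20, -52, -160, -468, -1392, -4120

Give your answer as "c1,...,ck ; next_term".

  a_4 = 3·-4 + 0·-4 + -1·2 + 2·-3 = -20
  a_5 = 3·-20 + 0·-4 + -1·-4 + 2·2 = -52
  a_6 = 3·-52 + 0·-20 + -1·-4 + 2·-4 = -160
  a_7 = 3·-160 + 0·-52 + -1·-20 + 2·-4 = -468
  a_8 = 3·-468 + 0·-160 + -1·-52 + 2·-20 = -1392
  a_9 = 3·-1392 + 0·-468 + -1·-160 + 2·-52 = -4120
  a_10 = 3·-4120 + 0·-1392 + -1·-468 + 2·-160 = -12212

3,0,-1,2 ; -12212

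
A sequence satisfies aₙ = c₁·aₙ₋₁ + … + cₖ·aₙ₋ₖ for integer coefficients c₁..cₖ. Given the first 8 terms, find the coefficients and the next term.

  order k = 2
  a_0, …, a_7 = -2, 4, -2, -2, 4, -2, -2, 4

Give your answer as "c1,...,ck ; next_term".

  a_2 = -1·4 + -1·-2 = -2
  a_3 = -1·-2 + -1·4 = -2
  a_4 = -1·-2 + -1·-2 = 4
  a_5 = -1·4 + -1·-2 = -2
  a_6 = -1·-2 + -1·4 = -2
  a_7 = -1·-2 + -1·-2 = 4
  a_8 = -1·4 + -1·-2 = -2

-1,-1 ; -2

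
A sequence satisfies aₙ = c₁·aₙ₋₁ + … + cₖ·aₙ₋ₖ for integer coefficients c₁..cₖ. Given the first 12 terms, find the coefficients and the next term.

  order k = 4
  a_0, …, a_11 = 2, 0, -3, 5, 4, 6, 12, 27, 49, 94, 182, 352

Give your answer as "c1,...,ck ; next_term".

1,1,1,1 ; 677

  a_4 = 1·5 + 1·-3 + 1·0 + 1·2 = 4
  a_5 = 1·4 + 1·5 + 1·-3 + 1·0 = 6
  a_6 = 1·6 + 1·4 + 1·5 + 1·-3 = 12
  a_7 = 1·12 + 1·6 + 1·4 + 1·5 = 27
  a_8 = 1·27 + 1·12 + 1·6 + 1·4 = 49
  a_9 = 1·49 + 1·27 + 1·12 + 1·6 = 94
  a_10 = 1·94 + 1·49 + 1·27 + 1·12 = 182
  a_11 = 1·182 + 1·94 + 1·49 + 1·27 = 352
  a_12 = 1·352 + 1·182 + 1·94 + 1·49 = 677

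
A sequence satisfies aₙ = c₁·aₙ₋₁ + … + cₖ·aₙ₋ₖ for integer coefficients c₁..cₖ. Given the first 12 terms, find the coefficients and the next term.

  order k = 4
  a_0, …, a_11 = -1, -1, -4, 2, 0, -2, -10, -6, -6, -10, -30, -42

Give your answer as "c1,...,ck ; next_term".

  a_4 = 1·2 + 0·-4 + 0·-1 + 2·-1 = 0
  a_5 = 1·0 + 0·2 + 0·-4 + 2·-1 = -2
  a_6 = 1·-2 + 0·0 + 0·2 + 2·-4 = -10
  a_7 = 1·-10 + 0·-2 + 0·0 + 2·2 = -6
  a_8 = 1·-6 + 0·-10 + 0·-2 + 2·0 = -6
  a_9 = 1·-6 + 0·-6 + 0·-10 + 2·-2 = -10
  a_10 = 1·-10 + 0·-6 + 0·-6 + 2·-10 = -30
  a_11 = 1·-30 + 0·-10 + 0·-6 + 2·-6 = -42
  a_12 = 1·-42 + 0·-30 + 0·-10 + 2·-6 = -54

1,0,0,2 ; -54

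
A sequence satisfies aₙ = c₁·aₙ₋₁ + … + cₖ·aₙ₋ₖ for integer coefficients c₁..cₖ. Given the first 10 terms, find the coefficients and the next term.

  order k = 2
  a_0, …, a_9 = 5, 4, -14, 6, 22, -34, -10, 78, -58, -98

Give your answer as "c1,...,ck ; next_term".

-1,-2 ; 214

  a_2 = -1·4 + -2·5 = -14
  a_3 = -1·-14 + -2·4 = 6
  a_4 = -1·6 + -2·-14 = 22
  a_5 = -1·22 + -2·6 = -34
  a_6 = -1·-34 + -2·22 = -10
  a_7 = -1·-10 + -2·-34 = 78
  a_8 = -1·78 + -2·-10 = -58
  a_9 = -1·-58 + -2·78 = -98
  a_10 = -1·-98 + -2·-58 = 214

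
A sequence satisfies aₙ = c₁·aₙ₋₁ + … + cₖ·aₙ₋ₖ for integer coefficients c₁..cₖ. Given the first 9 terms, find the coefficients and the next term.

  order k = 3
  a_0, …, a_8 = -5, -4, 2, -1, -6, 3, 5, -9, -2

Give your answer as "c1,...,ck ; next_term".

  a_3 = 0·2 + -1·-4 + 1·-5 = -1
  a_4 = 0·-1 + -1·2 + 1·-4 = -6
  a_5 = 0·-6 + -1·-1 + 1·2 = 3
  a_6 = 0·3 + -1·-6 + 1·-1 = 5
  a_7 = 0·5 + -1·3 + 1·-6 = -9
  a_8 = 0·-9 + -1·5 + 1·3 = -2
  a_9 = 0·-2 + -1·-9 + 1·5 = 14

0,-1,1 ; 14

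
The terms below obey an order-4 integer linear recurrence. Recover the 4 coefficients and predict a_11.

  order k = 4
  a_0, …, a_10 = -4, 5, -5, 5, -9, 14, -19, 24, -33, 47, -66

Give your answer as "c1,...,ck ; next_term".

  a_4 = -1·5 + 0·-5 + 0·5 + 1·-4 = -9
  a_5 = -1·-9 + 0·5 + 0·-5 + 1·5 = 14
  a_6 = -1·14 + 0·-9 + 0·5 + 1·-5 = -19
  a_7 = -1·-19 + 0·14 + 0·-9 + 1·5 = 24
  a_8 = -1·24 + 0·-19 + 0·14 + 1·-9 = -33
  a_9 = -1·-33 + 0·24 + 0·-19 + 1·14 = 47
  a_10 = -1·47 + 0·-33 + 0·24 + 1·-19 = -66
  a_11 = -1·-66 + 0·47 + 0·-33 + 1·24 = 90

-1,0,0,1 ; 90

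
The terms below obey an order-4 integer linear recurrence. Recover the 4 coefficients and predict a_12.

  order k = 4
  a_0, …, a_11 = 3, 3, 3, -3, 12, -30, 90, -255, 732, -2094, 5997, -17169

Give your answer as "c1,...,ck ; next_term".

-2,2,-1,1 ; 49158

  a_4 = -2·-3 + 2·3 + -1·3 + 1·3 = 12
  a_5 = -2·12 + 2·-3 + -1·3 + 1·3 = -30
  a_6 = -2·-30 + 2·12 + -1·-3 + 1·3 = 90
  a_7 = -2·90 + 2·-30 + -1·12 + 1·-3 = -255
  a_8 = -2·-255 + 2·90 + -1·-30 + 1·12 = 732
  a_9 = -2·732 + 2·-255 + -1·90 + 1·-30 = -2094
  a_10 = -2·-2094 + 2·732 + -1·-255 + 1·90 = 5997
  a_11 = -2·5997 + 2·-2094 + -1·732 + 1·-255 = -17169
  a_12 = -2·-17169 + 2·5997 + -1·-2094 + 1·732 = 49158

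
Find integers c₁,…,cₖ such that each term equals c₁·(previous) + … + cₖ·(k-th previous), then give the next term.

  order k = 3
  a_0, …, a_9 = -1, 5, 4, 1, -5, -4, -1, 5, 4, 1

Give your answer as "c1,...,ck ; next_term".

  a_3 = 0·4 + 0·5 + -1·-1 = 1
  a_4 = 0·1 + 0·4 + -1·5 = -5
  a_5 = 0·-5 + 0·1 + -1·4 = -4
  a_6 = 0·-4 + 0·-5 + -1·1 = -1
  a_7 = 0·-1 + 0·-4 + -1·-5 = 5
  a_8 = 0·5 + 0·-1 + -1·-4 = 4
  a_9 = 0·4 + 0·5 + -1·-1 = 1
  a_10 = 0·1 + 0·4 + -1·5 = -5

0,0,-1 ; -5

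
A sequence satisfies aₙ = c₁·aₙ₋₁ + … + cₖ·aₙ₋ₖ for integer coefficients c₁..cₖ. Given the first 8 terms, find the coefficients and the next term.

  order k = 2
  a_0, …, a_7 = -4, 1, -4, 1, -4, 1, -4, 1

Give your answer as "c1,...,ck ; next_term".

  a_2 = 0·1 + 1·-4 = -4
  a_3 = 0·-4 + 1·1 = 1
  a_4 = 0·1 + 1·-4 = -4
  a_5 = 0·-4 + 1·1 = 1
  a_6 = 0·1 + 1·-4 = -4
  a_7 = 0·-4 + 1·1 = 1
  a_8 = 0·1 + 1·-4 = -4

0,1 ; -4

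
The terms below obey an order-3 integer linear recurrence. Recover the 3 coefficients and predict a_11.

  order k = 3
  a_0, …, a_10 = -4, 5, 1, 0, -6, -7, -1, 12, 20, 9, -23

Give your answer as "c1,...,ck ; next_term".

  a_3 = 1·1 + -1·5 + -1·-4 = 0
  a_4 = 1·0 + -1·1 + -1·5 = -6
  a_5 = 1·-6 + -1·0 + -1·1 = -7
  a_6 = 1·-7 + -1·-6 + -1·0 = -1
  a_7 = 1·-1 + -1·-7 + -1·-6 = 12
  a_8 = 1·12 + -1·-1 + -1·-7 = 20
  a_9 = 1·20 + -1·12 + -1·-1 = 9
  a_10 = 1·9 + -1·20 + -1·12 = -23
  a_11 = 1·-23 + -1·9 + -1·20 = -52

1,-1,-1 ; -52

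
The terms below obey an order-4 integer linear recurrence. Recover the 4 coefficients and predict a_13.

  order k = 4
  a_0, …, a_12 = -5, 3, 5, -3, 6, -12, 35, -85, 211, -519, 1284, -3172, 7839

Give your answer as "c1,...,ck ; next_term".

  a_4 = -2·-3 + 1·5 + 0·3 + 1·-5 = 6
  a_5 = -2·6 + 1·-3 + 0·5 + 1·3 = -12
  a_6 = -2·-12 + 1·6 + 0·-3 + 1·5 = 35
  a_7 = -2·35 + 1·-12 + 0·6 + 1·-3 = -85
  a_8 = -2·-85 + 1·35 + 0·-12 + 1·6 = 211
  a_9 = -2·211 + 1·-85 + 0·35 + 1·-12 = -519
  a_10 = -2·-519 + 1·211 + 0·-85 + 1·35 = 1284
  a_11 = -2·1284 + 1·-519 + 0·211 + 1·-85 = -3172
  a_12 = -2·-3172 + 1·1284 + 0·-519 + 1·211 = 7839
  a_13 = -2·7839 + 1·-3172 + 0·1284 + 1·-519 = -19369

-2,1,0,1 ; -19369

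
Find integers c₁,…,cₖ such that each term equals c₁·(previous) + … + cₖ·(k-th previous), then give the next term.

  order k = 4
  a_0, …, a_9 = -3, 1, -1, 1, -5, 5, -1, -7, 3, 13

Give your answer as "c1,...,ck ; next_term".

  a_4 = -1·1 + -1·-1 + 1·1 + 2·-3 = -5
  a_5 = -1·-5 + -1·1 + 1·-1 + 2·1 = 5
  a_6 = -1·5 + -1·-5 + 1·1 + 2·-1 = -1
  a_7 = -1·-1 + -1·5 + 1·-5 + 2·1 = -7
  a_8 = -1·-7 + -1·-1 + 1·5 + 2·-5 = 3
  a_9 = -1·3 + -1·-7 + 1·-1 + 2·5 = 13
  a_10 = -1·13 + -1·3 + 1·-7 + 2·-1 = -25

-1,-1,1,2 ; -25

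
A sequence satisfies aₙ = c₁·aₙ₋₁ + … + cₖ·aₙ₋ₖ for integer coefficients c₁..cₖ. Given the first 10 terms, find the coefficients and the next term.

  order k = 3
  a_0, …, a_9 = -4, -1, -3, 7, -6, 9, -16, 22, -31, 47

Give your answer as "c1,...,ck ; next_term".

  a_3 = -1·-3 + 0·-1 + -1·-4 = 7
  a_4 = -1·7 + 0·-3 + -1·-1 = -6
  a_5 = -1·-6 + 0·7 + -1·-3 = 9
  a_6 = -1·9 + 0·-6 + -1·7 = -16
  a_7 = -1·-16 + 0·9 + -1·-6 = 22
  a_8 = -1·22 + 0·-16 + -1·9 = -31
  a_9 = -1·-31 + 0·22 + -1·-16 = 47
  a_10 = -1·47 + 0·-31 + -1·22 = -69

-1,0,-1 ; -69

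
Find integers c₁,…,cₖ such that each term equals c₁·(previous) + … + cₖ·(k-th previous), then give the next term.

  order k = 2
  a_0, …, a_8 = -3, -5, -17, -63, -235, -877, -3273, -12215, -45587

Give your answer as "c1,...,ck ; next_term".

4,-1 ; -170133

  a_2 = 4·-5 + -1·-3 = -17
  a_3 = 4·-17 + -1·-5 = -63
  a_4 = 4·-63 + -1·-17 = -235
  a_5 = 4·-235 + -1·-63 = -877
  a_6 = 4·-877 + -1·-235 = -3273
  a_7 = 4·-3273 + -1·-877 = -12215
  a_8 = 4·-12215 + -1·-3273 = -45587
  a_9 = 4·-45587 + -1·-12215 = -170133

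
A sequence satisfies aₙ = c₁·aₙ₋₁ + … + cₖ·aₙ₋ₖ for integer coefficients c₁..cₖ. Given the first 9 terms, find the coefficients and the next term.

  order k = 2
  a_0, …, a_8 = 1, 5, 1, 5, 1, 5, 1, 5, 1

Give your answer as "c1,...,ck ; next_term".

0,1 ; 5

  a_2 = 0·5 + 1·1 = 1
  a_3 = 0·1 + 1·5 = 5
  a_4 = 0·5 + 1·1 = 1
  a_5 = 0·1 + 1·5 = 5
  a_6 = 0·5 + 1·1 = 1
  a_7 = 0·1 + 1·5 = 5
  a_8 = 0·5 + 1·1 = 1
  a_9 = 0·1 + 1·5 = 5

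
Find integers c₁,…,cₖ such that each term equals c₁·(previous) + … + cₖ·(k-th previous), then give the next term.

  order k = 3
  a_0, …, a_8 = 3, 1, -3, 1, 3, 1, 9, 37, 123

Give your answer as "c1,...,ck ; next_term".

  a_3 = 3·-3 + 1·1 + 3·3 = 1
  a_4 = 3·1 + 1·-3 + 3·1 = 3
  a_5 = 3·3 + 1·1 + 3·-3 = 1
  a_6 = 3·1 + 1·3 + 3·1 = 9
  a_7 = 3·9 + 1·1 + 3·3 = 37
  a_8 = 3·37 + 1·9 + 3·1 = 123
  a_9 = 3·123 + 1·37 + 3·9 = 433

3,1,3 ; 433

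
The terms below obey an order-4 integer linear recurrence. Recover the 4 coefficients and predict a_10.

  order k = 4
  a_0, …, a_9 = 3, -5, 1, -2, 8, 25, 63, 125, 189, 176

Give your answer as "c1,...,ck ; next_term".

  a_4 = 2·-2 + 1·1 + -4·-5 + -3·3 = 8
  a_5 = 2·8 + 1·-2 + -4·1 + -3·-5 = 25
  a_6 = 2·25 + 1·8 + -4·-2 + -3·1 = 63
  a_7 = 2·63 + 1·25 + -4·8 + -3·-2 = 125
  a_8 = 2·125 + 1·63 + -4·25 + -3·8 = 189
  a_9 = 2·189 + 1·125 + -4·63 + -3·25 = 176
  a_10 = 2·176 + 1·189 + -4·125 + -3·63 = -148

2,1,-4,-3 ; -148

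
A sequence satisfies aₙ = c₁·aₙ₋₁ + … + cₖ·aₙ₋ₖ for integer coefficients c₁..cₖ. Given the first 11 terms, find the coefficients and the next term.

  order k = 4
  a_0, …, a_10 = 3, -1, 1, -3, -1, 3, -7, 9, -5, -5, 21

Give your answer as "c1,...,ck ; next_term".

-1,0,1,-1 ; -35

  a_4 = -1·-3 + 0·1 + 1·-1 + -1·3 = -1
  a_5 = -1·-1 + 0·-3 + 1·1 + -1·-1 = 3
  a_6 = -1·3 + 0·-1 + 1·-3 + -1·1 = -7
  a_7 = -1·-7 + 0·3 + 1·-1 + -1·-3 = 9
  a_8 = -1·9 + 0·-7 + 1·3 + -1·-1 = -5
  a_9 = -1·-5 + 0·9 + 1·-7 + -1·3 = -5
  a_10 = -1·-5 + 0·-5 + 1·9 + -1·-7 = 21
  a_11 = -1·21 + 0·-5 + 1·-5 + -1·9 = -35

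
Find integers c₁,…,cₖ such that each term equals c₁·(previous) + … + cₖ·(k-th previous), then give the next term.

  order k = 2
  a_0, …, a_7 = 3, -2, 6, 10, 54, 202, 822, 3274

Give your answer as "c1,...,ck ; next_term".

  a_2 = 3·-2 + 4·3 = 6
  a_3 = 3·6 + 4·-2 = 10
  a_4 = 3·10 + 4·6 = 54
  a_5 = 3·54 + 4·10 = 202
  a_6 = 3·202 + 4·54 = 822
  a_7 = 3·822 + 4·202 = 3274
  a_8 = 3·3274 + 4·822 = 13110

3,4 ; 13110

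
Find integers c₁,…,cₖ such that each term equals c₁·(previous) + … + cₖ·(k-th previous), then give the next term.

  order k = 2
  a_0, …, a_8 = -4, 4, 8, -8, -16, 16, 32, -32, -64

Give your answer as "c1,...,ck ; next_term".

  a_2 = 0·4 + -2·-4 = 8
  a_3 = 0·8 + -2·4 = -8
  a_4 = 0·-8 + -2·8 = -16
  a_5 = 0·-16 + -2·-8 = 16
  a_6 = 0·16 + -2·-16 = 32
  a_7 = 0·32 + -2·16 = -32
  a_8 = 0·-32 + -2·32 = -64
  a_9 = 0·-64 + -2·-32 = 64

0,-2 ; 64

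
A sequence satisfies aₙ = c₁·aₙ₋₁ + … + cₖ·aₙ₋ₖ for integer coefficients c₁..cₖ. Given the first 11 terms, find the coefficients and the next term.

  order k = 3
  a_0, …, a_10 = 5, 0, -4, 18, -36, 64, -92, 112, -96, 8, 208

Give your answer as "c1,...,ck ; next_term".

  a_3 = -2·-4 + 0·0 + 2·5 = 18
  a_4 = -2·18 + 0·-4 + 2·0 = -36
  a_5 = -2·-36 + 0·18 + 2·-4 = 64
  a_6 = -2·64 + 0·-36 + 2·18 = -92
  a_7 = -2·-92 + 0·64 + 2·-36 = 112
  a_8 = -2·112 + 0·-92 + 2·64 = -96
  a_9 = -2·-96 + 0·112 + 2·-92 = 8
  a_10 = -2·8 + 0·-96 + 2·112 = 208
  a_11 = -2·208 + 0·8 + 2·-96 = -608

-2,0,2 ; -608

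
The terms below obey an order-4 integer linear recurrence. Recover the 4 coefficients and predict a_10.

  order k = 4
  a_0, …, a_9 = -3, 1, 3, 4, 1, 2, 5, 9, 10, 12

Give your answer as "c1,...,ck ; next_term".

  a_4 = 1·4 + 0·3 + 0·1 + 1·-3 = 1
  a_5 = 1·1 + 0·4 + 0·3 + 1·1 = 2
  a_6 = 1·2 + 0·1 + 0·4 + 1·3 = 5
  a_7 = 1·5 + 0·2 + 0·1 + 1·4 = 9
  a_8 = 1·9 + 0·5 + 0·2 + 1·1 = 10
  a_9 = 1·10 + 0·9 + 0·5 + 1·2 = 12
  a_10 = 1·12 + 0·10 + 0·9 + 1·5 = 17

1,0,0,1 ; 17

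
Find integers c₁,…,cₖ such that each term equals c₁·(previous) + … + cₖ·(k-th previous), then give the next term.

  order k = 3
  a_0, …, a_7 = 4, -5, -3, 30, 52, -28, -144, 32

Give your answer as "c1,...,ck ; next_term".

2,-4,4 ; 528

  a_3 = 2·-3 + -4·-5 + 4·4 = 30
  a_4 = 2·30 + -4·-3 + 4·-5 = 52
  a_5 = 2·52 + -4·30 + 4·-3 = -28
  a_6 = 2·-28 + -4·52 + 4·30 = -144
  a_7 = 2·-144 + -4·-28 + 4·52 = 32
  a_8 = 2·32 + -4·-144 + 4·-28 = 528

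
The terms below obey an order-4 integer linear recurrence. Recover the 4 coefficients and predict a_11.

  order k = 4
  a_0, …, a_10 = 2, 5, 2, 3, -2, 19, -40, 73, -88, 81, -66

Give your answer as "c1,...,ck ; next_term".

-3,-3,1,4 ; 159

  a_4 = -3·3 + -3·2 + 1·5 + 4·2 = -2
  a_5 = -3·-2 + -3·3 + 1·2 + 4·5 = 19
  a_6 = -3·19 + -3·-2 + 1·3 + 4·2 = -40
  a_7 = -3·-40 + -3·19 + 1·-2 + 4·3 = 73
  a_8 = -3·73 + -3·-40 + 1·19 + 4·-2 = -88
  a_9 = -3·-88 + -3·73 + 1·-40 + 4·19 = 81
  a_10 = -3·81 + -3·-88 + 1·73 + 4·-40 = -66
  a_11 = -3·-66 + -3·81 + 1·-88 + 4·73 = 159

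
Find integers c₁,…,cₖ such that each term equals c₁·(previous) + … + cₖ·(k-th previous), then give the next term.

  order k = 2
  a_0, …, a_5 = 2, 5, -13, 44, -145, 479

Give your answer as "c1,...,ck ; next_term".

-3,1 ; -1582

  a_2 = -3·5 + 1·2 = -13
  a_3 = -3·-13 + 1·5 = 44
  a_4 = -3·44 + 1·-13 = -145
  a_5 = -3·-145 + 1·44 = 479
  a_6 = -3·479 + 1·-145 = -1582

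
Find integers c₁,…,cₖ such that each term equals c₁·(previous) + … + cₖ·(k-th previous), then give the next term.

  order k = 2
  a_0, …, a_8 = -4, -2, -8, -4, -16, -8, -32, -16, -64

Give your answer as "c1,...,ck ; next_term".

  a_2 = 0·-2 + 2·-4 = -8
  a_3 = 0·-8 + 2·-2 = -4
  a_4 = 0·-4 + 2·-8 = -16
  a_5 = 0·-16 + 2·-4 = -8
  a_6 = 0·-8 + 2·-16 = -32
  a_7 = 0·-32 + 2·-8 = -16
  a_8 = 0·-16 + 2·-32 = -64
  a_9 = 0·-64 + 2·-16 = -32

0,2 ; -32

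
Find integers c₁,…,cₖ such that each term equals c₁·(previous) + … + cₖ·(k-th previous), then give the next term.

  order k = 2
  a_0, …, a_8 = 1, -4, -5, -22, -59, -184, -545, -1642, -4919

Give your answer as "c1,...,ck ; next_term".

2,3 ; -14764

  a_2 = 2·-4 + 3·1 = -5
  a_3 = 2·-5 + 3·-4 = -22
  a_4 = 2·-22 + 3·-5 = -59
  a_5 = 2·-59 + 3·-22 = -184
  a_6 = 2·-184 + 3·-59 = -545
  a_7 = 2·-545 + 3·-184 = -1642
  a_8 = 2·-1642 + 3·-545 = -4919
  a_9 = 2·-4919 + 3·-1642 = -14764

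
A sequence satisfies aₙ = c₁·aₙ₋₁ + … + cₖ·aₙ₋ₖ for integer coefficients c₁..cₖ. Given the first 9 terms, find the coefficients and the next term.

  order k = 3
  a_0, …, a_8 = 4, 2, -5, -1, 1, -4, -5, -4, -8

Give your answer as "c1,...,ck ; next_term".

  a_3 = 1·-5 + 0·2 + 1·4 = -1
  a_4 = 1·-1 + 0·-5 + 1·2 = 1
  a_5 = 1·1 + 0·-1 + 1·-5 = -4
  a_6 = 1·-4 + 0·1 + 1·-1 = -5
  a_7 = 1·-5 + 0·-4 + 1·1 = -4
  a_8 = 1·-4 + 0·-5 + 1·-4 = -8
  a_9 = 1·-8 + 0·-4 + 1·-5 = -13

1,0,1 ; -13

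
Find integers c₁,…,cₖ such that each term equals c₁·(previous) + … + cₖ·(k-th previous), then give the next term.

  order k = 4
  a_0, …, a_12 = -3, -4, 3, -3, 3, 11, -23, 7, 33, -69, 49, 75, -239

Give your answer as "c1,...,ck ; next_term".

-1,-2,0,-2 ; 227

  a_4 = -1·-3 + -2·3 + 0·-4 + -2·-3 = 3
  a_5 = -1·3 + -2·-3 + 0·3 + -2·-4 = 11
  a_6 = -1·11 + -2·3 + 0·-3 + -2·3 = -23
  a_7 = -1·-23 + -2·11 + 0·3 + -2·-3 = 7
  a_8 = -1·7 + -2·-23 + 0·11 + -2·3 = 33
  a_9 = -1·33 + -2·7 + 0·-23 + -2·11 = -69
  a_10 = -1·-69 + -2·33 + 0·7 + -2·-23 = 49
  a_11 = -1·49 + -2·-69 + 0·33 + -2·7 = 75
  a_12 = -1·75 + -2·49 + 0·-69 + -2·33 = -239
  a_13 = -1·-239 + -2·75 + 0·49 + -2·-69 = 227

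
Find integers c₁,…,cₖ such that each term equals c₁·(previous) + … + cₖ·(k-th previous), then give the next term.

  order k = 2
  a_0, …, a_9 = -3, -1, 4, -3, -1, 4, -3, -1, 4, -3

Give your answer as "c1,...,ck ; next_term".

-1,-1 ; -1

  a_2 = -1·-1 + -1·-3 = 4
  a_3 = -1·4 + -1·-1 = -3
  a_4 = -1·-3 + -1·4 = -1
  a_5 = -1·-1 + -1·-3 = 4
  a_6 = -1·4 + -1·-1 = -3
  a_7 = -1·-3 + -1·4 = -1
  a_8 = -1·-1 + -1·-3 = 4
  a_9 = -1·4 + -1·-1 = -3
  a_10 = -1·-3 + -1·4 = -1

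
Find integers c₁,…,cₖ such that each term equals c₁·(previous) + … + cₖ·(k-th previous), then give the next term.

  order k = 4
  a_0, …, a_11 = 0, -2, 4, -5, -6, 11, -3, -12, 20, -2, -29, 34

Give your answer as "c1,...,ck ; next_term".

0,-1,1,-1 ; 7

  a_4 = 0·-5 + -1·4 + 1·-2 + -1·0 = -6
  a_5 = 0·-6 + -1·-5 + 1·4 + -1·-2 = 11
  a_6 = 0·11 + -1·-6 + 1·-5 + -1·4 = -3
  a_7 = 0·-3 + -1·11 + 1·-6 + -1·-5 = -12
  a_8 = 0·-12 + -1·-3 + 1·11 + -1·-6 = 20
  a_9 = 0·20 + -1·-12 + 1·-3 + -1·11 = -2
  a_10 = 0·-2 + -1·20 + 1·-12 + -1·-3 = -29
  a_11 = 0·-29 + -1·-2 + 1·20 + -1·-12 = 34
  a_12 = 0·34 + -1·-29 + 1·-2 + -1·20 = 7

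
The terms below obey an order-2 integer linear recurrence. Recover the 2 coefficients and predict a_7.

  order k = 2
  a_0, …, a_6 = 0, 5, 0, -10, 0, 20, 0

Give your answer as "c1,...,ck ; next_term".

  a_2 = 0·5 + -2·0 = 0
  a_3 = 0·0 + -2·5 = -10
  a_4 = 0·-10 + -2·0 = 0
  a_5 = 0·0 + -2·-10 = 20
  a_6 = 0·20 + -2·0 = 0
  a_7 = 0·0 + -2·20 = -40

0,-2 ; -40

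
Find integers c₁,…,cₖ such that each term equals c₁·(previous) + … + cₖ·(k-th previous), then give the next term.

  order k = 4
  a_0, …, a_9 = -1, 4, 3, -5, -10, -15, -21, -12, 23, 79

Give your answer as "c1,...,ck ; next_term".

2,-2,1,-2 ; 142

  a_4 = 2·-5 + -2·3 + 1·4 + -2·-1 = -10
  a_5 = 2·-10 + -2·-5 + 1·3 + -2·4 = -15
  a_6 = 2·-15 + -2·-10 + 1·-5 + -2·3 = -21
  a_7 = 2·-21 + -2·-15 + 1·-10 + -2·-5 = -12
  a_8 = 2·-12 + -2·-21 + 1·-15 + -2·-10 = 23
  a_9 = 2·23 + -2·-12 + 1·-21 + -2·-15 = 79
  a_10 = 2·79 + -2·23 + 1·-12 + -2·-21 = 142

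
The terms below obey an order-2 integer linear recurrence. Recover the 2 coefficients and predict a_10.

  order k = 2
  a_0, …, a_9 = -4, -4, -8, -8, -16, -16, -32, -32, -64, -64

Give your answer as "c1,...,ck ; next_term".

0,2 ; -128

  a_2 = 0·-4 + 2·-4 = -8
  a_3 = 0·-8 + 2·-4 = -8
  a_4 = 0·-8 + 2·-8 = -16
  a_5 = 0·-16 + 2·-8 = -16
  a_6 = 0·-16 + 2·-16 = -32
  a_7 = 0·-32 + 2·-16 = -32
  a_8 = 0·-32 + 2·-32 = -64
  a_9 = 0·-64 + 2·-32 = -64
  a_10 = 0·-64 + 2·-64 = -128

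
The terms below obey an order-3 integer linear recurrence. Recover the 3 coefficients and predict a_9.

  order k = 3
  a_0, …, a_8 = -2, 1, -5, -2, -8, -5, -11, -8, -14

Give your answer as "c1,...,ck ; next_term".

  a_3 = 1·-5 + 1·1 + -1·-2 = -2
  a_4 = 1·-2 + 1·-5 + -1·1 = -8
  a_5 = 1·-8 + 1·-2 + -1·-5 = -5
  a_6 = 1·-5 + 1·-8 + -1·-2 = -11
  a_7 = 1·-11 + 1·-5 + -1·-8 = -8
  a_8 = 1·-8 + 1·-11 + -1·-5 = -14
  a_9 = 1·-14 + 1·-8 + -1·-11 = -11

1,1,-1 ; -11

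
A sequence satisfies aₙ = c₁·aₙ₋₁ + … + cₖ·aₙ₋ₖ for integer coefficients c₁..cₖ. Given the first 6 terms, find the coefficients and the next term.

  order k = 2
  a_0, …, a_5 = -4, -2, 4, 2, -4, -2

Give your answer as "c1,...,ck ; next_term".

0,-1 ; 4

  a_2 = 0·-2 + -1·-4 = 4
  a_3 = 0·4 + -1·-2 = 2
  a_4 = 0·2 + -1·4 = -4
  a_5 = 0·-4 + -1·2 = -2
  a_6 = 0·-2 + -1·-4 = 4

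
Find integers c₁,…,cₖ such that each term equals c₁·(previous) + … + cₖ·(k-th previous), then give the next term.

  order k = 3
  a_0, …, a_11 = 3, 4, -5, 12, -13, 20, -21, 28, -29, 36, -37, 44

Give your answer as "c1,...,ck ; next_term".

  a_3 = -1·-5 + 1·4 + 1·3 = 12
  a_4 = -1·12 + 1·-5 + 1·4 = -13
  a_5 = -1·-13 + 1·12 + 1·-5 = 20
  a_6 = -1·20 + 1·-13 + 1·12 = -21
  a_7 = -1·-21 + 1·20 + 1·-13 = 28
  a_8 = -1·28 + 1·-21 + 1·20 = -29
  a_9 = -1·-29 + 1·28 + 1·-21 = 36
  a_10 = -1·36 + 1·-29 + 1·28 = -37
  a_11 = -1·-37 + 1·36 + 1·-29 = 44
  a_12 = -1·44 + 1·-37 + 1·36 = -45

-1,1,1 ; -45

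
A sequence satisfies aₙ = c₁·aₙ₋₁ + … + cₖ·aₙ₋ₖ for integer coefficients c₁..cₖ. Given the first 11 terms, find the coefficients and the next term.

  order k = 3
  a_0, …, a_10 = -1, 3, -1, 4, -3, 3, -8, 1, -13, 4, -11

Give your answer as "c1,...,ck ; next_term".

1,1,-2 ; 19

  a_3 = 1·-1 + 1·3 + -2·-1 = 4
  a_4 = 1·4 + 1·-1 + -2·3 = -3
  a_5 = 1·-3 + 1·4 + -2·-1 = 3
  a_6 = 1·3 + 1·-3 + -2·4 = -8
  a_7 = 1·-8 + 1·3 + -2·-3 = 1
  a_8 = 1·1 + 1·-8 + -2·3 = -13
  a_9 = 1·-13 + 1·1 + -2·-8 = 4
  a_10 = 1·4 + 1·-13 + -2·1 = -11
  a_11 = 1·-11 + 1·4 + -2·-13 = 19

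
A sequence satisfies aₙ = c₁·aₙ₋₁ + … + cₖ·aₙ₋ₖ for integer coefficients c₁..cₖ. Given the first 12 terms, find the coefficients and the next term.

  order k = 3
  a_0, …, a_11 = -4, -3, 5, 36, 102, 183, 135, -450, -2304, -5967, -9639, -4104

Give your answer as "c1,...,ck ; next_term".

  a_3 = 3·5 + -3·-3 + -3·-4 = 36
  a_4 = 3·36 + -3·5 + -3·-3 = 102
  a_5 = 3·102 + -3·36 + -3·5 = 183
  a_6 = 3·183 + -3·102 + -3·36 = 135
  a_7 = 3·135 + -3·183 + -3·102 = -450
  a_8 = 3·-450 + -3·135 + -3·183 = -2304
  a_9 = 3·-2304 + -3·-450 + -3·135 = -5967
  a_10 = 3·-5967 + -3·-2304 + -3·-450 = -9639
  a_11 = 3·-9639 + -3·-5967 + -3·-2304 = -4104
  a_12 = 3·-4104 + -3·-9639 + -3·-5967 = 34506

3,-3,-3 ; 34506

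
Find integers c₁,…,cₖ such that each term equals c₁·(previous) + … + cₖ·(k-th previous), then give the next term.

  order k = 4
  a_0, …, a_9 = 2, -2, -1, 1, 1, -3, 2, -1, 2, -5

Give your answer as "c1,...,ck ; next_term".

  a_4 = -1·1 + 0·-1 + 0·-2 + 1·2 = 1
  a_5 = -1·1 + 0·1 + 0·-1 + 1·-2 = -3
  a_6 = -1·-3 + 0·1 + 0·1 + 1·-1 = 2
  a_7 = -1·2 + 0·-3 + 0·1 + 1·1 = -1
  a_8 = -1·-1 + 0·2 + 0·-3 + 1·1 = 2
  a_9 = -1·2 + 0·-1 + 0·2 + 1·-3 = -5
  a_10 = -1·-5 + 0·2 + 0·-1 + 1·2 = 7

-1,0,0,1 ; 7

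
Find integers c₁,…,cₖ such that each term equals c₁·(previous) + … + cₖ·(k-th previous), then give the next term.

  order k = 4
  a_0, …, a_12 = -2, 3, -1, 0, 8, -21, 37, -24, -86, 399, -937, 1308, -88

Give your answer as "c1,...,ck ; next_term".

  a_4 = -3·0 + -3·-1 + 3·3 + 2·-2 = 8
  a_5 = -3·8 + -3·0 + 3·-1 + 2·3 = -21
  a_6 = -3·-21 + -3·8 + 3·0 + 2·-1 = 37
  a_7 = -3·37 + -3·-21 + 3·8 + 2·0 = -24
  a_8 = -3·-24 + -3·37 + 3·-21 + 2·8 = -86
  a_9 = -3·-86 + -3·-24 + 3·37 + 2·-21 = 399
  a_10 = -3·399 + -3·-86 + 3·-24 + 2·37 = -937
  a_11 = -3·-937 + -3·399 + 3·-86 + 2·-24 = 1308
  a_12 = -3·1308 + -3·-937 + 3·399 + 2·-86 = -88
  a_13 = -3·-88 + -3·1308 + 3·-937 + 2·399 = -5673

-3,-3,3,2 ; -5673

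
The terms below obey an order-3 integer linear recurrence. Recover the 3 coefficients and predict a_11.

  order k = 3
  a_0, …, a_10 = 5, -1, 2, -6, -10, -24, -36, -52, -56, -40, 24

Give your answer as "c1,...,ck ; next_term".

2,0,-2 ; 160

  a_3 = 2·2 + 0·-1 + -2·5 = -6
  a_4 = 2·-6 + 0·2 + -2·-1 = -10
  a_5 = 2·-10 + 0·-6 + -2·2 = -24
  a_6 = 2·-24 + 0·-10 + -2·-6 = -36
  a_7 = 2·-36 + 0·-24 + -2·-10 = -52
  a_8 = 2·-52 + 0·-36 + -2·-24 = -56
  a_9 = 2·-56 + 0·-52 + -2·-36 = -40
  a_10 = 2·-40 + 0·-56 + -2·-52 = 24
  a_11 = 2·24 + 0·-40 + -2·-56 = 160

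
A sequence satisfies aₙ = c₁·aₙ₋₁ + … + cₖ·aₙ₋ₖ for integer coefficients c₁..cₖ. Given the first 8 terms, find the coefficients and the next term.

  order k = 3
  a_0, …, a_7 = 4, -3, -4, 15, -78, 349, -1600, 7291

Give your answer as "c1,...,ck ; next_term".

  a_3 = -4·-4 + 3·-3 + 2·4 = 15
  a_4 = -4·15 + 3·-4 + 2·-3 = -78
  a_5 = -4·-78 + 3·15 + 2·-4 = 349
  a_6 = -4·349 + 3·-78 + 2·15 = -1600
  a_7 = -4·-1600 + 3·349 + 2·-78 = 7291
  a_8 = -4·7291 + 3·-1600 + 2·349 = -33266

-4,3,2 ; -33266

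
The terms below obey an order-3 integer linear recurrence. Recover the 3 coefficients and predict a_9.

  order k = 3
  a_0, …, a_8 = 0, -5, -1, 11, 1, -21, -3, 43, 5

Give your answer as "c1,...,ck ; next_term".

  a_3 = -1·-1 + -2·-5 + -2·0 = 11
  a_4 = -1·11 + -2·-1 + -2·-5 = 1
  a_5 = -1·1 + -2·11 + -2·-1 = -21
  a_6 = -1·-21 + -2·1 + -2·11 = -3
  a_7 = -1·-3 + -2·-21 + -2·1 = 43
  a_8 = -1·43 + -2·-3 + -2·-21 = 5
  a_9 = -1·5 + -2·43 + -2·-3 = -85

-1,-2,-2 ; -85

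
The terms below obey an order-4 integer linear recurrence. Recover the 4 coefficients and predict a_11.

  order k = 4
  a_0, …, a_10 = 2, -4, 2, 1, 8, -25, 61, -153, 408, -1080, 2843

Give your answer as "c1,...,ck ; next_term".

  a_4 = -2·1 + 1·2 + -1·-4 + 2·2 = 8
  a_5 = -2·8 + 1·1 + -1·2 + 2·-4 = -25
  a_6 = -2·-25 + 1·8 + -1·1 + 2·2 = 61
  a_7 = -2·61 + 1·-25 + -1·8 + 2·1 = -153
  a_8 = -2·-153 + 1·61 + -1·-25 + 2·8 = 408
  a_9 = -2·408 + 1·-153 + -1·61 + 2·-25 = -1080
  a_10 = -2·-1080 + 1·408 + -1·-153 + 2·61 = 2843
  a_11 = -2·2843 + 1·-1080 + -1·408 + 2·-153 = -7480

-2,1,-1,2 ; -7480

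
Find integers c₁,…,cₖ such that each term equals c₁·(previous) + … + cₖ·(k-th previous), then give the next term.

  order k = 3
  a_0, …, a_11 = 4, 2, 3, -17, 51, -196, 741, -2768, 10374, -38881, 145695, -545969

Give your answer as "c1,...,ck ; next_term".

  a_3 = -3·3 + 2·2 + -3·4 = -17
  a_4 = -3·-17 + 2·3 + -3·2 = 51
  a_5 = -3·51 + 2·-17 + -3·3 = -196
  a_6 = -3·-196 + 2·51 + -3·-17 = 741
  a_7 = -3·741 + 2·-196 + -3·51 = -2768
  a_8 = -3·-2768 + 2·741 + -3·-196 = 10374
  a_9 = -3·10374 + 2·-2768 + -3·741 = -38881
  a_10 = -3·-38881 + 2·10374 + -3·-2768 = 145695
  a_11 = -3·145695 + 2·-38881 + -3·10374 = -545969
  a_12 = -3·-545969 + 2·145695 + -3·-38881 = 2045940

-3,2,-3 ; 2045940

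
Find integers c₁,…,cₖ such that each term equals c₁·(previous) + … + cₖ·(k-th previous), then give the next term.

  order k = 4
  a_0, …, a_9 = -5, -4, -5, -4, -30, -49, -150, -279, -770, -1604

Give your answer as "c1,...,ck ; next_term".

1,3,-1,3 ; -4085

  a_4 = 1·-4 + 3·-5 + -1·-4 + 3·-5 = -30
  a_5 = 1·-30 + 3·-4 + -1·-5 + 3·-4 = -49
  a_6 = 1·-49 + 3·-30 + -1·-4 + 3·-5 = -150
  a_7 = 1·-150 + 3·-49 + -1·-30 + 3·-4 = -279
  a_8 = 1·-279 + 3·-150 + -1·-49 + 3·-30 = -770
  a_9 = 1·-770 + 3·-279 + -1·-150 + 3·-49 = -1604
  a_10 = 1·-1604 + 3·-770 + -1·-279 + 3·-150 = -4085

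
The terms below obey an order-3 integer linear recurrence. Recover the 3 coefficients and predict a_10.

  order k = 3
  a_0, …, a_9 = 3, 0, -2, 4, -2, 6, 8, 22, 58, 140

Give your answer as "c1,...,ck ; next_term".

  a_3 = 1·-2 + 3·0 + 2·3 = 4
  a_4 = 1·4 + 3·-2 + 2·0 = -2
  a_5 = 1·-2 + 3·4 + 2·-2 = 6
  a_6 = 1·6 + 3·-2 + 2·4 = 8
  a_7 = 1·8 + 3·6 + 2·-2 = 22
  a_8 = 1·22 + 3·8 + 2·6 = 58
  a_9 = 1·58 + 3·22 + 2·8 = 140
  a_10 = 1·140 + 3·58 + 2·22 = 358

1,3,2 ; 358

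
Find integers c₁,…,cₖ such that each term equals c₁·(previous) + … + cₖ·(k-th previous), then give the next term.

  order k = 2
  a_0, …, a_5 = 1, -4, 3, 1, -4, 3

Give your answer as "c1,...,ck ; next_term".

  a_2 = -1·-4 + -1·1 = 3
  a_3 = -1·3 + -1·-4 = 1
  a_4 = -1·1 + -1·3 = -4
  a_5 = -1·-4 + -1·1 = 3
  a_6 = -1·3 + -1·-4 = 1

-1,-1 ; 1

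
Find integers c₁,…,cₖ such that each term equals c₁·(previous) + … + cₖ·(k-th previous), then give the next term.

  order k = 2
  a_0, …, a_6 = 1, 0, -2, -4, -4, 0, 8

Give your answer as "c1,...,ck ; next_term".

  a_2 = 2·0 + -2·1 = -2
  a_3 = 2·-2 + -2·0 = -4
  a_4 = 2·-4 + -2·-2 = -4
  a_5 = 2·-4 + -2·-4 = 0
  a_6 = 2·0 + -2·-4 = 8
  a_7 = 2·8 + -2·0 = 16

2,-2 ; 16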